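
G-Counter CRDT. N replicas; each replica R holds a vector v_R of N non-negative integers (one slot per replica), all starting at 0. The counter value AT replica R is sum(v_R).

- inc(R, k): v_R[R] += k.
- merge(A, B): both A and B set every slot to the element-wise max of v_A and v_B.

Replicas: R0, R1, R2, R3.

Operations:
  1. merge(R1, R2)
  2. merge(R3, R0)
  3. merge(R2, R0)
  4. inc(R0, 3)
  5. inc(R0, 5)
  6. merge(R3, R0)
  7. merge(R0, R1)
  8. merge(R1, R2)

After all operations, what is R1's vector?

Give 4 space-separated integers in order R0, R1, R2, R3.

Answer: 8 0 0 0

Derivation:
Op 1: merge R1<->R2 -> R1=(0,0,0,0) R2=(0,0,0,0)
Op 2: merge R3<->R0 -> R3=(0,0,0,0) R0=(0,0,0,0)
Op 3: merge R2<->R0 -> R2=(0,0,0,0) R0=(0,0,0,0)
Op 4: inc R0 by 3 -> R0=(3,0,0,0) value=3
Op 5: inc R0 by 5 -> R0=(8,0,0,0) value=8
Op 6: merge R3<->R0 -> R3=(8,0,0,0) R0=(8,0,0,0)
Op 7: merge R0<->R1 -> R0=(8,0,0,0) R1=(8,0,0,0)
Op 8: merge R1<->R2 -> R1=(8,0,0,0) R2=(8,0,0,0)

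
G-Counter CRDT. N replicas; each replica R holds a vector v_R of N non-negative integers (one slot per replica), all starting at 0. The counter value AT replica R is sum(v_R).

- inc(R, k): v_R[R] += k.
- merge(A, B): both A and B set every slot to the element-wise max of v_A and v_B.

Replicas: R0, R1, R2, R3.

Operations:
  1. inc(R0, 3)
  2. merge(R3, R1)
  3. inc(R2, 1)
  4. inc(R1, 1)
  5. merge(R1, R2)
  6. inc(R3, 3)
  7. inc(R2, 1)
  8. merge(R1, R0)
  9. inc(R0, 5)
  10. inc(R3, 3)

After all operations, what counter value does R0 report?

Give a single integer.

Op 1: inc R0 by 3 -> R0=(3,0,0,0) value=3
Op 2: merge R3<->R1 -> R3=(0,0,0,0) R1=(0,0,0,0)
Op 3: inc R2 by 1 -> R2=(0,0,1,0) value=1
Op 4: inc R1 by 1 -> R1=(0,1,0,0) value=1
Op 5: merge R1<->R2 -> R1=(0,1,1,0) R2=(0,1,1,0)
Op 6: inc R3 by 3 -> R3=(0,0,0,3) value=3
Op 7: inc R2 by 1 -> R2=(0,1,2,0) value=3
Op 8: merge R1<->R0 -> R1=(3,1,1,0) R0=(3,1,1,0)
Op 9: inc R0 by 5 -> R0=(8,1,1,0) value=10
Op 10: inc R3 by 3 -> R3=(0,0,0,6) value=6

Answer: 10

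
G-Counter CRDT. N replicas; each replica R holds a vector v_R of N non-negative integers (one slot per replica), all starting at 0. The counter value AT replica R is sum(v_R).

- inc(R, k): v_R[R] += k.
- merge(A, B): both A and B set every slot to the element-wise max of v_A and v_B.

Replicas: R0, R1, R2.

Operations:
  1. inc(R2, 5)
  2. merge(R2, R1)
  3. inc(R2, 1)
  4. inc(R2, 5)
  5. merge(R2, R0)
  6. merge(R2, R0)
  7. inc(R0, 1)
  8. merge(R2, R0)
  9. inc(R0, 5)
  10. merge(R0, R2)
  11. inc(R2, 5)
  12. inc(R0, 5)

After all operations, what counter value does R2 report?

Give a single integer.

Op 1: inc R2 by 5 -> R2=(0,0,5) value=5
Op 2: merge R2<->R1 -> R2=(0,0,5) R1=(0,0,5)
Op 3: inc R2 by 1 -> R2=(0,0,6) value=6
Op 4: inc R2 by 5 -> R2=(0,0,11) value=11
Op 5: merge R2<->R0 -> R2=(0,0,11) R0=(0,0,11)
Op 6: merge R2<->R0 -> R2=(0,0,11) R0=(0,0,11)
Op 7: inc R0 by 1 -> R0=(1,0,11) value=12
Op 8: merge R2<->R0 -> R2=(1,0,11) R0=(1,0,11)
Op 9: inc R0 by 5 -> R0=(6,0,11) value=17
Op 10: merge R0<->R2 -> R0=(6,0,11) R2=(6,0,11)
Op 11: inc R2 by 5 -> R2=(6,0,16) value=22
Op 12: inc R0 by 5 -> R0=(11,0,11) value=22

Answer: 22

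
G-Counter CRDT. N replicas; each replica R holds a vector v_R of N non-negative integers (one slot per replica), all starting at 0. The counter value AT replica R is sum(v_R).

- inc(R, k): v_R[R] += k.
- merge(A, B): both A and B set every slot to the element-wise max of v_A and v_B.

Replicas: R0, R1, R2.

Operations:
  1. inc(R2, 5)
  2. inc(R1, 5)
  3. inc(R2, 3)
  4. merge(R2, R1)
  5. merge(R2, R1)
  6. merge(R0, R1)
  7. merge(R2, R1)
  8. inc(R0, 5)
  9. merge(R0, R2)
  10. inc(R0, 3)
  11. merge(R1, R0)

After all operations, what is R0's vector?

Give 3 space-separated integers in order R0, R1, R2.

Answer: 8 5 8

Derivation:
Op 1: inc R2 by 5 -> R2=(0,0,5) value=5
Op 2: inc R1 by 5 -> R1=(0,5,0) value=5
Op 3: inc R2 by 3 -> R2=(0,0,8) value=8
Op 4: merge R2<->R1 -> R2=(0,5,8) R1=(0,5,8)
Op 5: merge R2<->R1 -> R2=(0,5,8) R1=(0,5,8)
Op 6: merge R0<->R1 -> R0=(0,5,8) R1=(0,5,8)
Op 7: merge R2<->R1 -> R2=(0,5,8) R1=(0,5,8)
Op 8: inc R0 by 5 -> R0=(5,5,8) value=18
Op 9: merge R0<->R2 -> R0=(5,5,8) R2=(5,5,8)
Op 10: inc R0 by 3 -> R0=(8,5,8) value=21
Op 11: merge R1<->R0 -> R1=(8,5,8) R0=(8,5,8)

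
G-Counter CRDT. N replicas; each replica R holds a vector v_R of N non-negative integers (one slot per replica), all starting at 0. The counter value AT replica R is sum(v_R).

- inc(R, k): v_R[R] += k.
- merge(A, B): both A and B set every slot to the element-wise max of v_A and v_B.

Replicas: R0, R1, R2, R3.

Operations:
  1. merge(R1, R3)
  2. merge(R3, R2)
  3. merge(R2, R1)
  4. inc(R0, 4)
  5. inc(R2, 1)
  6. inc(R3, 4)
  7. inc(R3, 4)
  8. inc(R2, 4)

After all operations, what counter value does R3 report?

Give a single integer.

Answer: 8

Derivation:
Op 1: merge R1<->R3 -> R1=(0,0,0,0) R3=(0,0,0,0)
Op 2: merge R3<->R2 -> R3=(0,0,0,0) R2=(0,0,0,0)
Op 3: merge R2<->R1 -> R2=(0,0,0,0) R1=(0,0,0,0)
Op 4: inc R0 by 4 -> R0=(4,0,0,0) value=4
Op 5: inc R2 by 1 -> R2=(0,0,1,0) value=1
Op 6: inc R3 by 4 -> R3=(0,0,0,4) value=4
Op 7: inc R3 by 4 -> R3=(0,0,0,8) value=8
Op 8: inc R2 by 4 -> R2=(0,0,5,0) value=5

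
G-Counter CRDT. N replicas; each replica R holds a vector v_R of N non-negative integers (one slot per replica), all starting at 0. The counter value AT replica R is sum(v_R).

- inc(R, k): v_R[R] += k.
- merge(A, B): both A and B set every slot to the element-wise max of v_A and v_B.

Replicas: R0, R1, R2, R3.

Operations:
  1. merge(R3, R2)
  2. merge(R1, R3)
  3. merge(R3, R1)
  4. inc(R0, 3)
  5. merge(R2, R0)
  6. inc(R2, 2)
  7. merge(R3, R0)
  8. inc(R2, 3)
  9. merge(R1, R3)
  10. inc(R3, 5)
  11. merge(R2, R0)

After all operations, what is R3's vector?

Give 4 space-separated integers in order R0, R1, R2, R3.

Answer: 3 0 0 5

Derivation:
Op 1: merge R3<->R2 -> R3=(0,0,0,0) R2=(0,0,0,0)
Op 2: merge R1<->R3 -> R1=(0,0,0,0) R3=(0,0,0,0)
Op 3: merge R3<->R1 -> R3=(0,0,0,0) R1=(0,0,0,0)
Op 4: inc R0 by 3 -> R0=(3,0,0,0) value=3
Op 5: merge R2<->R0 -> R2=(3,0,0,0) R0=(3,0,0,0)
Op 6: inc R2 by 2 -> R2=(3,0,2,0) value=5
Op 7: merge R3<->R0 -> R3=(3,0,0,0) R0=(3,0,0,0)
Op 8: inc R2 by 3 -> R2=(3,0,5,0) value=8
Op 9: merge R1<->R3 -> R1=(3,0,0,0) R3=(3,0,0,0)
Op 10: inc R3 by 5 -> R3=(3,0,0,5) value=8
Op 11: merge R2<->R0 -> R2=(3,0,5,0) R0=(3,0,5,0)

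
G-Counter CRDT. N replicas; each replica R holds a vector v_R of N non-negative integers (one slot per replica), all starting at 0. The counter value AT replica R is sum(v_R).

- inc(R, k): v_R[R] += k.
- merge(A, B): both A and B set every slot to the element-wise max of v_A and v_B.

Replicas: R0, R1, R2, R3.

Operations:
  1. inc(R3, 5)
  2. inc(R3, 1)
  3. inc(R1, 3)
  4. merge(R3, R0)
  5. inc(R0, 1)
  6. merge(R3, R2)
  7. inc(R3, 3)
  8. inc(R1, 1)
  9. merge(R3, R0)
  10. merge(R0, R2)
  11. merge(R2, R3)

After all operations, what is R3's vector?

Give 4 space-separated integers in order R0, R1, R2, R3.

Answer: 1 0 0 9

Derivation:
Op 1: inc R3 by 5 -> R3=(0,0,0,5) value=5
Op 2: inc R3 by 1 -> R3=(0,0,0,6) value=6
Op 3: inc R1 by 3 -> R1=(0,3,0,0) value=3
Op 4: merge R3<->R0 -> R3=(0,0,0,6) R0=(0,0,0,6)
Op 5: inc R0 by 1 -> R0=(1,0,0,6) value=7
Op 6: merge R3<->R2 -> R3=(0,0,0,6) R2=(0,0,0,6)
Op 7: inc R3 by 3 -> R3=(0,0,0,9) value=9
Op 8: inc R1 by 1 -> R1=(0,4,0,0) value=4
Op 9: merge R3<->R0 -> R3=(1,0,0,9) R0=(1,0,0,9)
Op 10: merge R0<->R2 -> R0=(1,0,0,9) R2=(1,0,0,9)
Op 11: merge R2<->R3 -> R2=(1,0,0,9) R3=(1,0,0,9)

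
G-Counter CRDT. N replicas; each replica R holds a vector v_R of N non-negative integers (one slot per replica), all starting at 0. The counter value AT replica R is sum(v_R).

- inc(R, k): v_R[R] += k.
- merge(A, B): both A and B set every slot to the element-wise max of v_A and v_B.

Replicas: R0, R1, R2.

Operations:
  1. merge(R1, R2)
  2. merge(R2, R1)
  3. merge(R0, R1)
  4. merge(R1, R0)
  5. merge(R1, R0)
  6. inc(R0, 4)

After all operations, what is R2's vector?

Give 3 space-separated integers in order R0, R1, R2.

Op 1: merge R1<->R2 -> R1=(0,0,0) R2=(0,0,0)
Op 2: merge R2<->R1 -> R2=(0,0,0) R1=(0,0,0)
Op 3: merge R0<->R1 -> R0=(0,0,0) R1=(0,0,0)
Op 4: merge R1<->R0 -> R1=(0,0,0) R0=(0,0,0)
Op 5: merge R1<->R0 -> R1=(0,0,0) R0=(0,0,0)
Op 6: inc R0 by 4 -> R0=(4,0,0) value=4

Answer: 0 0 0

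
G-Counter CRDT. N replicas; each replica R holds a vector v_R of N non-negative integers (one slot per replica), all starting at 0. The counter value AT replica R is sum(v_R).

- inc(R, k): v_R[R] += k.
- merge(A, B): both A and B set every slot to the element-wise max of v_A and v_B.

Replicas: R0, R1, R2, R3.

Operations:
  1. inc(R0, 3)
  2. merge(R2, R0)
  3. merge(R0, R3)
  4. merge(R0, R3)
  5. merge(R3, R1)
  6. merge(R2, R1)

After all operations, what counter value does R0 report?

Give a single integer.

Answer: 3

Derivation:
Op 1: inc R0 by 3 -> R0=(3,0,0,0) value=3
Op 2: merge R2<->R0 -> R2=(3,0,0,0) R0=(3,0,0,0)
Op 3: merge R0<->R3 -> R0=(3,0,0,0) R3=(3,0,0,0)
Op 4: merge R0<->R3 -> R0=(3,0,0,0) R3=(3,0,0,0)
Op 5: merge R3<->R1 -> R3=(3,0,0,0) R1=(3,0,0,0)
Op 6: merge R2<->R1 -> R2=(3,0,0,0) R1=(3,0,0,0)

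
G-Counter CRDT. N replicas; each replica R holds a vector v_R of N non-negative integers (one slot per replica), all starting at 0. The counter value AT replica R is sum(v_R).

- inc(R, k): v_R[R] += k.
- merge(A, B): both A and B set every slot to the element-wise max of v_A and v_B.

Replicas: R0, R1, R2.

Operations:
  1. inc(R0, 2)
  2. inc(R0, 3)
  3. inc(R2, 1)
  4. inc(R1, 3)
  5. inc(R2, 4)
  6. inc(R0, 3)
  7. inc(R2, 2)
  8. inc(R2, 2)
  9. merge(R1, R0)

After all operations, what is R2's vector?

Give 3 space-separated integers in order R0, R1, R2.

Op 1: inc R0 by 2 -> R0=(2,0,0) value=2
Op 2: inc R0 by 3 -> R0=(5,0,0) value=5
Op 3: inc R2 by 1 -> R2=(0,0,1) value=1
Op 4: inc R1 by 3 -> R1=(0,3,0) value=3
Op 5: inc R2 by 4 -> R2=(0,0,5) value=5
Op 6: inc R0 by 3 -> R0=(8,0,0) value=8
Op 7: inc R2 by 2 -> R2=(0,0,7) value=7
Op 8: inc R2 by 2 -> R2=(0,0,9) value=9
Op 9: merge R1<->R0 -> R1=(8,3,0) R0=(8,3,0)

Answer: 0 0 9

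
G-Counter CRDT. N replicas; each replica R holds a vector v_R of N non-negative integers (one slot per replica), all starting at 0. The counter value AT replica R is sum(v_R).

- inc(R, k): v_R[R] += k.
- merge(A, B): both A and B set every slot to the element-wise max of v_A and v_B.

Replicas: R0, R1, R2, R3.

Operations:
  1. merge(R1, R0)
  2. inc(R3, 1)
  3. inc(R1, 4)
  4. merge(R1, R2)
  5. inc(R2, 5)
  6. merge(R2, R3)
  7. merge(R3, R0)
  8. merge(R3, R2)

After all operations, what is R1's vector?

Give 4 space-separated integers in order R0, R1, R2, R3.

Answer: 0 4 0 0

Derivation:
Op 1: merge R1<->R0 -> R1=(0,0,0,0) R0=(0,0,0,0)
Op 2: inc R3 by 1 -> R3=(0,0,0,1) value=1
Op 3: inc R1 by 4 -> R1=(0,4,0,0) value=4
Op 4: merge R1<->R2 -> R1=(0,4,0,0) R2=(0,4,0,0)
Op 5: inc R2 by 5 -> R2=(0,4,5,0) value=9
Op 6: merge R2<->R3 -> R2=(0,4,5,1) R3=(0,4,5,1)
Op 7: merge R3<->R0 -> R3=(0,4,5,1) R0=(0,4,5,1)
Op 8: merge R3<->R2 -> R3=(0,4,5,1) R2=(0,4,5,1)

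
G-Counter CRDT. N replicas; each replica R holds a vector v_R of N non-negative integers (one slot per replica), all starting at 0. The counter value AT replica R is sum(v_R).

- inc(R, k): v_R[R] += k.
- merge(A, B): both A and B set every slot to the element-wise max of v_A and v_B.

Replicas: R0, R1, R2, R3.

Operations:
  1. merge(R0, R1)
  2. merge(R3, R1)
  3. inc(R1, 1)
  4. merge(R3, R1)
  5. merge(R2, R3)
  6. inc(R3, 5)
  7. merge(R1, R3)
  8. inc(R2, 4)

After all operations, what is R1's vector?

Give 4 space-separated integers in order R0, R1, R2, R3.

Op 1: merge R0<->R1 -> R0=(0,0,0,0) R1=(0,0,0,0)
Op 2: merge R3<->R1 -> R3=(0,0,0,0) R1=(0,0,0,0)
Op 3: inc R1 by 1 -> R1=(0,1,0,0) value=1
Op 4: merge R3<->R1 -> R3=(0,1,0,0) R1=(0,1,0,0)
Op 5: merge R2<->R3 -> R2=(0,1,0,0) R3=(0,1,0,0)
Op 6: inc R3 by 5 -> R3=(0,1,0,5) value=6
Op 7: merge R1<->R3 -> R1=(0,1,0,5) R3=(0,1,0,5)
Op 8: inc R2 by 4 -> R2=(0,1,4,0) value=5

Answer: 0 1 0 5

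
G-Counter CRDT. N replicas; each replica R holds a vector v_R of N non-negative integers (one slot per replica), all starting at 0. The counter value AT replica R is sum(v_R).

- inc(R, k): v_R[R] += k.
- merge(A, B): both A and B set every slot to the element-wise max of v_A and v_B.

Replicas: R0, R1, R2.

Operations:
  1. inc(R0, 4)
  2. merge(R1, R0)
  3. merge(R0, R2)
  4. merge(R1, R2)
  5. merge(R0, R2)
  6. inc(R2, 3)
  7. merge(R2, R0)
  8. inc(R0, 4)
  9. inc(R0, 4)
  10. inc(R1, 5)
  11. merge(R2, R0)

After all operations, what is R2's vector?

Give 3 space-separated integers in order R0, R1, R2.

Op 1: inc R0 by 4 -> R0=(4,0,0) value=4
Op 2: merge R1<->R0 -> R1=(4,0,0) R0=(4,0,0)
Op 3: merge R0<->R2 -> R0=(4,0,0) R2=(4,0,0)
Op 4: merge R1<->R2 -> R1=(4,0,0) R2=(4,0,0)
Op 5: merge R0<->R2 -> R0=(4,0,0) R2=(4,0,0)
Op 6: inc R2 by 3 -> R2=(4,0,3) value=7
Op 7: merge R2<->R0 -> R2=(4,0,3) R0=(4,0,3)
Op 8: inc R0 by 4 -> R0=(8,0,3) value=11
Op 9: inc R0 by 4 -> R0=(12,0,3) value=15
Op 10: inc R1 by 5 -> R1=(4,5,0) value=9
Op 11: merge R2<->R0 -> R2=(12,0,3) R0=(12,0,3)

Answer: 12 0 3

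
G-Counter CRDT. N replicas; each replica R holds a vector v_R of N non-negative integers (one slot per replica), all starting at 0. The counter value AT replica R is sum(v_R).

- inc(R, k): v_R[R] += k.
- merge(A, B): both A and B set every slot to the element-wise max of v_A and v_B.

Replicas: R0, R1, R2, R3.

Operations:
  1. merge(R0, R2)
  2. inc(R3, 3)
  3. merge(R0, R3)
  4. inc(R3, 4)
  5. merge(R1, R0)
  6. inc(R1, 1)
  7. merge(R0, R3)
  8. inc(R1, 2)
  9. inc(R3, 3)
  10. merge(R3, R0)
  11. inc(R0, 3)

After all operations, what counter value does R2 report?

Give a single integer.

Answer: 0

Derivation:
Op 1: merge R0<->R2 -> R0=(0,0,0,0) R2=(0,0,0,0)
Op 2: inc R3 by 3 -> R3=(0,0,0,3) value=3
Op 3: merge R0<->R3 -> R0=(0,0,0,3) R3=(0,0,0,3)
Op 4: inc R3 by 4 -> R3=(0,0,0,7) value=7
Op 5: merge R1<->R0 -> R1=(0,0,0,3) R0=(0,0,0,3)
Op 6: inc R1 by 1 -> R1=(0,1,0,3) value=4
Op 7: merge R0<->R3 -> R0=(0,0,0,7) R3=(0,0,0,7)
Op 8: inc R1 by 2 -> R1=(0,3,0,3) value=6
Op 9: inc R3 by 3 -> R3=(0,0,0,10) value=10
Op 10: merge R3<->R0 -> R3=(0,0,0,10) R0=(0,0,0,10)
Op 11: inc R0 by 3 -> R0=(3,0,0,10) value=13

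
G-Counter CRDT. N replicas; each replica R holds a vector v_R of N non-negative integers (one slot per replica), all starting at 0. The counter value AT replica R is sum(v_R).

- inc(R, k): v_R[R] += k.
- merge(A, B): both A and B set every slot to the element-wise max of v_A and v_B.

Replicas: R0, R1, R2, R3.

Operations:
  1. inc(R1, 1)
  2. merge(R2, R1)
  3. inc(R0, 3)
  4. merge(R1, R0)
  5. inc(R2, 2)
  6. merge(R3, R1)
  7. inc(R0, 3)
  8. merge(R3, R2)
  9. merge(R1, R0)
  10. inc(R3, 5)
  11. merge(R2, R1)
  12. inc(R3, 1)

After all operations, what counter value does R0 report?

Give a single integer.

Answer: 7

Derivation:
Op 1: inc R1 by 1 -> R1=(0,1,0,0) value=1
Op 2: merge R2<->R1 -> R2=(0,1,0,0) R1=(0,1,0,0)
Op 3: inc R0 by 3 -> R0=(3,0,0,0) value=3
Op 4: merge R1<->R0 -> R1=(3,1,0,0) R0=(3,1,0,0)
Op 5: inc R2 by 2 -> R2=(0,1,2,0) value=3
Op 6: merge R3<->R1 -> R3=(3,1,0,0) R1=(3,1,0,0)
Op 7: inc R0 by 3 -> R0=(6,1,0,0) value=7
Op 8: merge R3<->R2 -> R3=(3,1,2,0) R2=(3,1,2,0)
Op 9: merge R1<->R0 -> R1=(6,1,0,0) R0=(6,1,0,0)
Op 10: inc R3 by 5 -> R3=(3,1,2,5) value=11
Op 11: merge R2<->R1 -> R2=(6,1,2,0) R1=(6,1,2,0)
Op 12: inc R3 by 1 -> R3=(3,1,2,6) value=12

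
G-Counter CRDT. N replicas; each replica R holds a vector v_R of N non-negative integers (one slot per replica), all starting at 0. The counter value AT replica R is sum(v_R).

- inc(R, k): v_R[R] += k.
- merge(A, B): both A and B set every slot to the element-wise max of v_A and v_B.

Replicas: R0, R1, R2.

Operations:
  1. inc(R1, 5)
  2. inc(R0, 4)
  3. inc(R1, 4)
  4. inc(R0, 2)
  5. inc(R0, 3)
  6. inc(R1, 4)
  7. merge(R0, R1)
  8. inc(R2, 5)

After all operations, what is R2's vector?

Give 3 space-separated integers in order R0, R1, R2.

Op 1: inc R1 by 5 -> R1=(0,5,0) value=5
Op 2: inc R0 by 4 -> R0=(4,0,0) value=4
Op 3: inc R1 by 4 -> R1=(0,9,0) value=9
Op 4: inc R0 by 2 -> R0=(6,0,0) value=6
Op 5: inc R0 by 3 -> R0=(9,0,0) value=9
Op 6: inc R1 by 4 -> R1=(0,13,0) value=13
Op 7: merge R0<->R1 -> R0=(9,13,0) R1=(9,13,0)
Op 8: inc R2 by 5 -> R2=(0,0,5) value=5

Answer: 0 0 5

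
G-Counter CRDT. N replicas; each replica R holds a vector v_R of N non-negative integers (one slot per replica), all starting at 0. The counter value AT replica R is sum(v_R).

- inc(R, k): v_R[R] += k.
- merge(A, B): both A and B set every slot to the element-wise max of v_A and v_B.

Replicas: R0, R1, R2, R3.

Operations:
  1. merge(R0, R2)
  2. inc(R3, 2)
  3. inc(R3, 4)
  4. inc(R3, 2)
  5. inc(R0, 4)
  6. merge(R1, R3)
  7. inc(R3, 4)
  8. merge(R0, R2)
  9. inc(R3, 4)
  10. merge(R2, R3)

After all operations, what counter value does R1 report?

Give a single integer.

Answer: 8

Derivation:
Op 1: merge R0<->R2 -> R0=(0,0,0,0) R2=(0,0,0,0)
Op 2: inc R3 by 2 -> R3=(0,0,0,2) value=2
Op 3: inc R3 by 4 -> R3=(0,0,0,6) value=6
Op 4: inc R3 by 2 -> R3=(0,0,0,8) value=8
Op 5: inc R0 by 4 -> R0=(4,0,0,0) value=4
Op 6: merge R1<->R3 -> R1=(0,0,0,8) R3=(0,0,0,8)
Op 7: inc R3 by 4 -> R3=(0,0,0,12) value=12
Op 8: merge R0<->R2 -> R0=(4,0,0,0) R2=(4,0,0,0)
Op 9: inc R3 by 4 -> R3=(0,0,0,16) value=16
Op 10: merge R2<->R3 -> R2=(4,0,0,16) R3=(4,0,0,16)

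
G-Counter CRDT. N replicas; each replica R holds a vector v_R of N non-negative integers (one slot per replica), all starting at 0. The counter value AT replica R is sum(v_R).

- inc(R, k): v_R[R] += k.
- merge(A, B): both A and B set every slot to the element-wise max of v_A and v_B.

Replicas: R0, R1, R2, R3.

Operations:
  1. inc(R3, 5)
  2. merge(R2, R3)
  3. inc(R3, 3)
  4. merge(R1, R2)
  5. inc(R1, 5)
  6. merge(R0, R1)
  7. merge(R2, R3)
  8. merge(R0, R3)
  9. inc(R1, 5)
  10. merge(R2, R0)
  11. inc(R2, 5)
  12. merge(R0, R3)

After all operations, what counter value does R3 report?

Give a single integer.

Op 1: inc R3 by 5 -> R3=(0,0,0,5) value=5
Op 2: merge R2<->R3 -> R2=(0,0,0,5) R3=(0,0,0,5)
Op 3: inc R3 by 3 -> R3=(0,0,0,8) value=8
Op 4: merge R1<->R2 -> R1=(0,0,0,5) R2=(0,0,0,5)
Op 5: inc R1 by 5 -> R1=(0,5,0,5) value=10
Op 6: merge R0<->R1 -> R0=(0,5,0,5) R1=(0,5,0,5)
Op 7: merge R2<->R3 -> R2=(0,0,0,8) R3=(0,0,0,8)
Op 8: merge R0<->R3 -> R0=(0,5,0,8) R3=(0,5,0,8)
Op 9: inc R1 by 5 -> R1=(0,10,0,5) value=15
Op 10: merge R2<->R0 -> R2=(0,5,0,8) R0=(0,5,0,8)
Op 11: inc R2 by 5 -> R2=(0,5,5,8) value=18
Op 12: merge R0<->R3 -> R0=(0,5,0,8) R3=(0,5,0,8)

Answer: 13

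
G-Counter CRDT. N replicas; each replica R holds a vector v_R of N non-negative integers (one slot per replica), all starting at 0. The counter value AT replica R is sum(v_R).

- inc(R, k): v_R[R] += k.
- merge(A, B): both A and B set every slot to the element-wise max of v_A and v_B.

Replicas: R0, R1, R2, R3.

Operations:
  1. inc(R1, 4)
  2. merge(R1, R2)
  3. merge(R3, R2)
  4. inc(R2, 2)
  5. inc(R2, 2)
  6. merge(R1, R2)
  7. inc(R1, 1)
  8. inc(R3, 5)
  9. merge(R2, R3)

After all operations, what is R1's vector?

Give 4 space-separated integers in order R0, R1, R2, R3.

Answer: 0 5 4 0

Derivation:
Op 1: inc R1 by 4 -> R1=(0,4,0,0) value=4
Op 2: merge R1<->R2 -> R1=(0,4,0,0) R2=(0,4,0,0)
Op 3: merge R3<->R2 -> R3=(0,4,0,0) R2=(0,4,0,0)
Op 4: inc R2 by 2 -> R2=(0,4,2,0) value=6
Op 5: inc R2 by 2 -> R2=(0,4,4,0) value=8
Op 6: merge R1<->R2 -> R1=(0,4,4,0) R2=(0,4,4,0)
Op 7: inc R1 by 1 -> R1=(0,5,4,0) value=9
Op 8: inc R3 by 5 -> R3=(0,4,0,5) value=9
Op 9: merge R2<->R3 -> R2=(0,4,4,5) R3=(0,4,4,5)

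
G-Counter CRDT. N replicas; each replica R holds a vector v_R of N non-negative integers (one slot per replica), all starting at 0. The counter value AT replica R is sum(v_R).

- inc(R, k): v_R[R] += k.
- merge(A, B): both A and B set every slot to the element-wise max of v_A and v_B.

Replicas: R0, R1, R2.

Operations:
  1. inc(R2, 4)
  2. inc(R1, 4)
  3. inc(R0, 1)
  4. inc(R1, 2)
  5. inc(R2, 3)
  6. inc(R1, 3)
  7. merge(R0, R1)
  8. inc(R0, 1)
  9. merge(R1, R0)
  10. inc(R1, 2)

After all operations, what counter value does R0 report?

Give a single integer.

Op 1: inc R2 by 4 -> R2=(0,0,4) value=4
Op 2: inc R1 by 4 -> R1=(0,4,0) value=4
Op 3: inc R0 by 1 -> R0=(1,0,0) value=1
Op 4: inc R1 by 2 -> R1=(0,6,0) value=6
Op 5: inc R2 by 3 -> R2=(0,0,7) value=7
Op 6: inc R1 by 3 -> R1=(0,9,0) value=9
Op 7: merge R0<->R1 -> R0=(1,9,0) R1=(1,9,0)
Op 8: inc R0 by 1 -> R0=(2,9,0) value=11
Op 9: merge R1<->R0 -> R1=(2,9,0) R0=(2,9,0)
Op 10: inc R1 by 2 -> R1=(2,11,0) value=13

Answer: 11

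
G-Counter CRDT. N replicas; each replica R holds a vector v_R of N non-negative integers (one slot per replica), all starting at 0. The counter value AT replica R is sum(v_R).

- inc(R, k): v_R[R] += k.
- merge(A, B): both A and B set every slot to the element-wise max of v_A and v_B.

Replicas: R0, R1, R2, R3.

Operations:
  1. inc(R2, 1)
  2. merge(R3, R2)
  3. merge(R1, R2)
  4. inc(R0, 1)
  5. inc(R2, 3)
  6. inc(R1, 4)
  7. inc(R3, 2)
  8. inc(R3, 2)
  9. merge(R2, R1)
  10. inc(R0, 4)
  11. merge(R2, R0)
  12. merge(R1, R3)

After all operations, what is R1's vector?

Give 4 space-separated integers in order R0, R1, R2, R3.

Op 1: inc R2 by 1 -> R2=(0,0,1,0) value=1
Op 2: merge R3<->R2 -> R3=(0,0,1,0) R2=(0,0,1,0)
Op 3: merge R1<->R2 -> R1=(0,0,1,0) R2=(0,0,1,0)
Op 4: inc R0 by 1 -> R0=(1,0,0,0) value=1
Op 5: inc R2 by 3 -> R2=(0,0,4,0) value=4
Op 6: inc R1 by 4 -> R1=(0,4,1,0) value=5
Op 7: inc R3 by 2 -> R3=(0,0,1,2) value=3
Op 8: inc R3 by 2 -> R3=(0,0,1,4) value=5
Op 9: merge R2<->R1 -> R2=(0,4,4,0) R1=(0,4,4,0)
Op 10: inc R0 by 4 -> R0=(5,0,0,0) value=5
Op 11: merge R2<->R0 -> R2=(5,4,4,0) R0=(5,4,4,0)
Op 12: merge R1<->R3 -> R1=(0,4,4,4) R3=(0,4,4,4)

Answer: 0 4 4 4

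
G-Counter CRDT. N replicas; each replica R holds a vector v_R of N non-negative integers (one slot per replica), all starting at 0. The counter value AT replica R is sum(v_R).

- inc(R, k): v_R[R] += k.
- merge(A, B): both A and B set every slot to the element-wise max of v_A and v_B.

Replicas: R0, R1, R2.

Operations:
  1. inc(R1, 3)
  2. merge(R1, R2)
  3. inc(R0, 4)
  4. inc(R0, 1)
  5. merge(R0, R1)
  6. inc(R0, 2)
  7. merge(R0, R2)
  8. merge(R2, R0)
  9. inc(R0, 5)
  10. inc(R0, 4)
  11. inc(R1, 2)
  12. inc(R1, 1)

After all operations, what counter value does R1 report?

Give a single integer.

Answer: 11

Derivation:
Op 1: inc R1 by 3 -> R1=(0,3,0) value=3
Op 2: merge R1<->R2 -> R1=(0,3,0) R2=(0,3,0)
Op 3: inc R0 by 4 -> R0=(4,0,0) value=4
Op 4: inc R0 by 1 -> R0=(5,0,0) value=5
Op 5: merge R0<->R1 -> R0=(5,3,0) R1=(5,3,0)
Op 6: inc R0 by 2 -> R0=(7,3,0) value=10
Op 7: merge R0<->R2 -> R0=(7,3,0) R2=(7,3,0)
Op 8: merge R2<->R0 -> R2=(7,3,0) R0=(7,3,0)
Op 9: inc R0 by 5 -> R0=(12,3,0) value=15
Op 10: inc R0 by 4 -> R0=(16,3,0) value=19
Op 11: inc R1 by 2 -> R1=(5,5,0) value=10
Op 12: inc R1 by 1 -> R1=(5,6,0) value=11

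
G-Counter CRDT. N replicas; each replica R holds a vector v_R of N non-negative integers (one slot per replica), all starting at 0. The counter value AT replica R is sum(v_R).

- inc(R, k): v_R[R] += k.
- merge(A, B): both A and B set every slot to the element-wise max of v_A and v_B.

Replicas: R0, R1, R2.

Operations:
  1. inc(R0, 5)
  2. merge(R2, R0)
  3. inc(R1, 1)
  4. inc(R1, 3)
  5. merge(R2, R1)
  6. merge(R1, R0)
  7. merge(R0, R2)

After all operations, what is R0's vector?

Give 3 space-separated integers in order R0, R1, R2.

Answer: 5 4 0

Derivation:
Op 1: inc R0 by 5 -> R0=(5,0,0) value=5
Op 2: merge R2<->R0 -> R2=(5,0,0) R0=(5,0,0)
Op 3: inc R1 by 1 -> R1=(0,1,0) value=1
Op 4: inc R1 by 3 -> R1=(0,4,0) value=4
Op 5: merge R2<->R1 -> R2=(5,4,0) R1=(5,4,0)
Op 6: merge R1<->R0 -> R1=(5,4,0) R0=(5,4,0)
Op 7: merge R0<->R2 -> R0=(5,4,0) R2=(5,4,0)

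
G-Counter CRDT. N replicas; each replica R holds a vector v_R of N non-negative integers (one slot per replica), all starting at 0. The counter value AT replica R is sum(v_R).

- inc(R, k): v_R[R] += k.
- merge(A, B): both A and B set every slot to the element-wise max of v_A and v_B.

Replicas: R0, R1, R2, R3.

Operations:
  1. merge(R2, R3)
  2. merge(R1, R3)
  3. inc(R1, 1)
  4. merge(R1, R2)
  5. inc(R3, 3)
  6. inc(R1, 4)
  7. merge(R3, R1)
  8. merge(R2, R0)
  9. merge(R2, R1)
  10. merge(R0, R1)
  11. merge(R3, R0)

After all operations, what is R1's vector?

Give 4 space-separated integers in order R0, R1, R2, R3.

Answer: 0 5 0 3

Derivation:
Op 1: merge R2<->R3 -> R2=(0,0,0,0) R3=(0,0,0,0)
Op 2: merge R1<->R3 -> R1=(0,0,0,0) R3=(0,0,0,0)
Op 3: inc R1 by 1 -> R1=(0,1,0,0) value=1
Op 4: merge R1<->R2 -> R1=(0,1,0,0) R2=(0,1,0,0)
Op 5: inc R3 by 3 -> R3=(0,0,0,3) value=3
Op 6: inc R1 by 4 -> R1=(0,5,0,0) value=5
Op 7: merge R3<->R1 -> R3=(0,5,0,3) R1=(0,5,0,3)
Op 8: merge R2<->R0 -> R2=(0,1,0,0) R0=(0,1,0,0)
Op 9: merge R2<->R1 -> R2=(0,5,0,3) R1=(0,5,0,3)
Op 10: merge R0<->R1 -> R0=(0,5,0,3) R1=(0,5,0,3)
Op 11: merge R3<->R0 -> R3=(0,5,0,3) R0=(0,5,0,3)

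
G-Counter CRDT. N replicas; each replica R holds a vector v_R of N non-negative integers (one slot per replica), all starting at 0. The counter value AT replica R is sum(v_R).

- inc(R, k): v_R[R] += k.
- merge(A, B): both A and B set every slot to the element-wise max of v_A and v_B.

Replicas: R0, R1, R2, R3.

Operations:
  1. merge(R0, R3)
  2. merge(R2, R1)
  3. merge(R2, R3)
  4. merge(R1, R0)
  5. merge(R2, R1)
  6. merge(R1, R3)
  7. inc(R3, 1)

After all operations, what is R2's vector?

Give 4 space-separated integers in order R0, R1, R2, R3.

Answer: 0 0 0 0

Derivation:
Op 1: merge R0<->R3 -> R0=(0,0,0,0) R3=(0,0,0,0)
Op 2: merge R2<->R1 -> R2=(0,0,0,0) R1=(0,0,0,0)
Op 3: merge R2<->R3 -> R2=(0,0,0,0) R3=(0,0,0,0)
Op 4: merge R1<->R0 -> R1=(0,0,0,0) R0=(0,0,0,0)
Op 5: merge R2<->R1 -> R2=(0,0,0,0) R1=(0,0,0,0)
Op 6: merge R1<->R3 -> R1=(0,0,0,0) R3=(0,0,0,0)
Op 7: inc R3 by 1 -> R3=(0,0,0,1) value=1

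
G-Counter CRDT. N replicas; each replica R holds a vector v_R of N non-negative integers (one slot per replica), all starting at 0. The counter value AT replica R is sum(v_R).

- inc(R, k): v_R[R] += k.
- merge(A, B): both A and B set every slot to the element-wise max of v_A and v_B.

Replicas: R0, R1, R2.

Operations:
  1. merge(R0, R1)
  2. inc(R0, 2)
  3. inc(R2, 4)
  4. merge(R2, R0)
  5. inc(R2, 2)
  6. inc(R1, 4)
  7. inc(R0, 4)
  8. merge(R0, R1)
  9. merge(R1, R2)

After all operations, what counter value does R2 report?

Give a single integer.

Op 1: merge R0<->R1 -> R0=(0,0,0) R1=(0,0,0)
Op 2: inc R0 by 2 -> R0=(2,0,0) value=2
Op 3: inc R2 by 4 -> R2=(0,0,4) value=4
Op 4: merge R2<->R0 -> R2=(2,0,4) R0=(2,0,4)
Op 5: inc R2 by 2 -> R2=(2,0,6) value=8
Op 6: inc R1 by 4 -> R1=(0,4,0) value=4
Op 7: inc R0 by 4 -> R0=(6,0,4) value=10
Op 8: merge R0<->R1 -> R0=(6,4,4) R1=(6,4,4)
Op 9: merge R1<->R2 -> R1=(6,4,6) R2=(6,4,6)

Answer: 16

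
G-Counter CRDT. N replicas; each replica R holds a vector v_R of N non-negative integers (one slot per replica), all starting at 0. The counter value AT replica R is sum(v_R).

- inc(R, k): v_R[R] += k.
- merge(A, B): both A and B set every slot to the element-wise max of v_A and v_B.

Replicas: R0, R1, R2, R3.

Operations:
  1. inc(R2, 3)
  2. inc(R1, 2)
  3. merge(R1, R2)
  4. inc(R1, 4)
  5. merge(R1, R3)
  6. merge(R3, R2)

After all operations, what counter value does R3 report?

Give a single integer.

Op 1: inc R2 by 3 -> R2=(0,0,3,0) value=3
Op 2: inc R1 by 2 -> R1=(0,2,0,0) value=2
Op 3: merge R1<->R2 -> R1=(0,2,3,0) R2=(0,2,3,0)
Op 4: inc R1 by 4 -> R1=(0,6,3,0) value=9
Op 5: merge R1<->R3 -> R1=(0,6,3,0) R3=(0,6,3,0)
Op 6: merge R3<->R2 -> R3=(0,6,3,0) R2=(0,6,3,0)

Answer: 9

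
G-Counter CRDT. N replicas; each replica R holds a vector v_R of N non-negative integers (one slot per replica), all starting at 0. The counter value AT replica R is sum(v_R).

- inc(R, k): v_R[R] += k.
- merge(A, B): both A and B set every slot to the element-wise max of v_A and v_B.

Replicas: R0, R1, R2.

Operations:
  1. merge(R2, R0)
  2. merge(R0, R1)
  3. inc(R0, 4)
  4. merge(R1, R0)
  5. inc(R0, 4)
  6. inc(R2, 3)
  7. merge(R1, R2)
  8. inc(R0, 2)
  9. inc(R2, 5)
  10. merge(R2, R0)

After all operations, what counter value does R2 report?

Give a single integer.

Answer: 18

Derivation:
Op 1: merge R2<->R0 -> R2=(0,0,0) R0=(0,0,0)
Op 2: merge R0<->R1 -> R0=(0,0,0) R1=(0,0,0)
Op 3: inc R0 by 4 -> R0=(4,0,0) value=4
Op 4: merge R1<->R0 -> R1=(4,0,0) R0=(4,0,0)
Op 5: inc R0 by 4 -> R0=(8,0,0) value=8
Op 6: inc R2 by 3 -> R2=(0,0,3) value=3
Op 7: merge R1<->R2 -> R1=(4,0,3) R2=(4,0,3)
Op 8: inc R0 by 2 -> R0=(10,0,0) value=10
Op 9: inc R2 by 5 -> R2=(4,0,8) value=12
Op 10: merge R2<->R0 -> R2=(10,0,8) R0=(10,0,8)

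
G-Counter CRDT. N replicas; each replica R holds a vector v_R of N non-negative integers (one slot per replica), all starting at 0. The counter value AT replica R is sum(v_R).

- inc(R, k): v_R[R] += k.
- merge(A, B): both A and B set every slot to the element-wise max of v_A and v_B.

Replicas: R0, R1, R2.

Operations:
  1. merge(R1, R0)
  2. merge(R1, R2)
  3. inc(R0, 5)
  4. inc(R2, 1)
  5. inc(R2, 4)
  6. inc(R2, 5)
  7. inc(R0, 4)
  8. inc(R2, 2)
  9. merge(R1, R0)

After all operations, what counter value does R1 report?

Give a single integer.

Answer: 9

Derivation:
Op 1: merge R1<->R0 -> R1=(0,0,0) R0=(0,0,0)
Op 2: merge R1<->R2 -> R1=(0,0,0) R2=(0,0,0)
Op 3: inc R0 by 5 -> R0=(5,0,0) value=5
Op 4: inc R2 by 1 -> R2=(0,0,1) value=1
Op 5: inc R2 by 4 -> R2=(0,0,5) value=5
Op 6: inc R2 by 5 -> R2=(0,0,10) value=10
Op 7: inc R0 by 4 -> R0=(9,0,0) value=9
Op 8: inc R2 by 2 -> R2=(0,0,12) value=12
Op 9: merge R1<->R0 -> R1=(9,0,0) R0=(9,0,0)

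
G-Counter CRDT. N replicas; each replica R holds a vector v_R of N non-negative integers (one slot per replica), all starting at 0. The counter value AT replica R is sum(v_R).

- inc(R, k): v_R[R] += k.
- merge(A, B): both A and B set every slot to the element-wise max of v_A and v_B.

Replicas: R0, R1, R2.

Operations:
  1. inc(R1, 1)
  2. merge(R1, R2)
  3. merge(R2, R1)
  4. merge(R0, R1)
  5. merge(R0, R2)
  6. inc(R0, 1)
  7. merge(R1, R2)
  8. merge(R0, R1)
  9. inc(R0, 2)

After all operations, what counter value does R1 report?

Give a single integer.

Answer: 2

Derivation:
Op 1: inc R1 by 1 -> R1=(0,1,0) value=1
Op 2: merge R1<->R2 -> R1=(0,1,0) R2=(0,1,0)
Op 3: merge R2<->R1 -> R2=(0,1,0) R1=(0,1,0)
Op 4: merge R0<->R1 -> R0=(0,1,0) R1=(0,1,0)
Op 5: merge R0<->R2 -> R0=(0,1,0) R2=(0,1,0)
Op 6: inc R0 by 1 -> R0=(1,1,0) value=2
Op 7: merge R1<->R2 -> R1=(0,1,0) R2=(0,1,0)
Op 8: merge R0<->R1 -> R0=(1,1,0) R1=(1,1,0)
Op 9: inc R0 by 2 -> R0=(3,1,0) value=4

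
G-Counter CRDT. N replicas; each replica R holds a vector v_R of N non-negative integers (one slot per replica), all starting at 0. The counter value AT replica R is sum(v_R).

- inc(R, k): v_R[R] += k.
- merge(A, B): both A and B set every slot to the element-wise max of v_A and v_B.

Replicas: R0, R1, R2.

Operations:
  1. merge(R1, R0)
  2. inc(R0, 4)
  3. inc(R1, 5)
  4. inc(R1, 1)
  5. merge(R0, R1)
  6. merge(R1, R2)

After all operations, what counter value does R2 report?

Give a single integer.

Answer: 10

Derivation:
Op 1: merge R1<->R0 -> R1=(0,0,0) R0=(0,0,0)
Op 2: inc R0 by 4 -> R0=(4,0,0) value=4
Op 3: inc R1 by 5 -> R1=(0,5,0) value=5
Op 4: inc R1 by 1 -> R1=(0,6,0) value=6
Op 5: merge R0<->R1 -> R0=(4,6,0) R1=(4,6,0)
Op 6: merge R1<->R2 -> R1=(4,6,0) R2=(4,6,0)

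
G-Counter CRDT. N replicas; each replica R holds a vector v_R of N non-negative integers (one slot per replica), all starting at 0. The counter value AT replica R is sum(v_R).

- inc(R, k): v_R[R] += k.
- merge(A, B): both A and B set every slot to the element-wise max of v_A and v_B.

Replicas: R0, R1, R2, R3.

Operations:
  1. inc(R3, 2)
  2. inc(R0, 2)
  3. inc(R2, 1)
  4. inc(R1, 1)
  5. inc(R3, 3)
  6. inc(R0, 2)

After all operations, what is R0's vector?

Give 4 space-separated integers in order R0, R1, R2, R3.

Answer: 4 0 0 0

Derivation:
Op 1: inc R3 by 2 -> R3=(0,0,0,2) value=2
Op 2: inc R0 by 2 -> R0=(2,0,0,0) value=2
Op 3: inc R2 by 1 -> R2=(0,0,1,0) value=1
Op 4: inc R1 by 1 -> R1=(0,1,0,0) value=1
Op 5: inc R3 by 3 -> R3=(0,0,0,5) value=5
Op 6: inc R0 by 2 -> R0=(4,0,0,0) value=4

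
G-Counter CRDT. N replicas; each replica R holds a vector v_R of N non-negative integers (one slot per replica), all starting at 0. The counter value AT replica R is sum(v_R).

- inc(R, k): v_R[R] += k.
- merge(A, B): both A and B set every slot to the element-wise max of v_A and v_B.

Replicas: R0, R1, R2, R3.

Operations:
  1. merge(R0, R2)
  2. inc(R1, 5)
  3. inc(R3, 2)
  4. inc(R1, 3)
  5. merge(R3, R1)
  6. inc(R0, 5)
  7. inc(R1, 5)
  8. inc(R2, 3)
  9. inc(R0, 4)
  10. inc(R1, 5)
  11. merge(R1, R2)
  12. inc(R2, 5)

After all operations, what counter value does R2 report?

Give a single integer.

Op 1: merge R0<->R2 -> R0=(0,0,0,0) R2=(0,0,0,0)
Op 2: inc R1 by 5 -> R1=(0,5,0,0) value=5
Op 3: inc R3 by 2 -> R3=(0,0,0,2) value=2
Op 4: inc R1 by 3 -> R1=(0,8,0,0) value=8
Op 5: merge R3<->R1 -> R3=(0,8,0,2) R1=(0,8,0,2)
Op 6: inc R0 by 5 -> R0=(5,0,0,0) value=5
Op 7: inc R1 by 5 -> R1=(0,13,0,2) value=15
Op 8: inc R2 by 3 -> R2=(0,0,3,0) value=3
Op 9: inc R0 by 4 -> R0=(9,0,0,0) value=9
Op 10: inc R1 by 5 -> R1=(0,18,0,2) value=20
Op 11: merge R1<->R2 -> R1=(0,18,3,2) R2=(0,18,3,2)
Op 12: inc R2 by 5 -> R2=(0,18,8,2) value=28

Answer: 28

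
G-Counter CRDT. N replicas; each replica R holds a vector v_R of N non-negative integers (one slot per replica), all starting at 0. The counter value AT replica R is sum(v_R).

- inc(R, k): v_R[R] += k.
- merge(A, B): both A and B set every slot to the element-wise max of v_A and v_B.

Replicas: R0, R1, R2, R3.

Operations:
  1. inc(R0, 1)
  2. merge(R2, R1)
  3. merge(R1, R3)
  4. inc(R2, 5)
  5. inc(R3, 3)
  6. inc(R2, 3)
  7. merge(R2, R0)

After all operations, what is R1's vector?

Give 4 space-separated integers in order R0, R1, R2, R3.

Op 1: inc R0 by 1 -> R0=(1,0,0,0) value=1
Op 2: merge R2<->R1 -> R2=(0,0,0,0) R1=(0,0,0,0)
Op 3: merge R1<->R3 -> R1=(0,0,0,0) R3=(0,0,0,0)
Op 4: inc R2 by 5 -> R2=(0,0,5,0) value=5
Op 5: inc R3 by 3 -> R3=(0,0,0,3) value=3
Op 6: inc R2 by 3 -> R2=(0,0,8,0) value=8
Op 7: merge R2<->R0 -> R2=(1,0,8,0) R0=(1,0,8,0)

Answer: 0 0 0 0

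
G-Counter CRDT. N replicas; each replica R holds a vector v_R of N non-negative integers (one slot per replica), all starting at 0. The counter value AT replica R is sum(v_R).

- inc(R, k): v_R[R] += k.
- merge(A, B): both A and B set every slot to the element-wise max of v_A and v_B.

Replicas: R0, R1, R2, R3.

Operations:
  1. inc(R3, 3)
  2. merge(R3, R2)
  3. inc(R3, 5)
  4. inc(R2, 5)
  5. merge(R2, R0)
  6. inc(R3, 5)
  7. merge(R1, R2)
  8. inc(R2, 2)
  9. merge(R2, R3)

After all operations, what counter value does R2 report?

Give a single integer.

Answer: 20

Derivation:
Op 1: inc R3 by 3 -> R3=(0,0,0,3) value=3
Op 2: merge R3<->R2 -> R3=(0,0,0,3) R2=(0,0,0,3)
Op 3: inc R3 by 5 -> R3=(0,0,0,8) value=8
Op 4: inc R2 by 5 -> R2=(0,0,5,3) value=8
Op 5: merge R2<->R0 -> R2=(0,0,5,3) R0=(0,0,5,3)
Op 6: inc R3 by 5 -> R3=(0,0,0,13) value=13
Op 7: merge R1<->R2 -> R1=(0,0,5,3) R2=(0,0,5,3)
Op 8: inc R2 by 2 -> R2=(0,0,7,3) value=10
Op 9: merge R2<->R3 -> R2=(0,0,7,13) R3=(0,0,7,13)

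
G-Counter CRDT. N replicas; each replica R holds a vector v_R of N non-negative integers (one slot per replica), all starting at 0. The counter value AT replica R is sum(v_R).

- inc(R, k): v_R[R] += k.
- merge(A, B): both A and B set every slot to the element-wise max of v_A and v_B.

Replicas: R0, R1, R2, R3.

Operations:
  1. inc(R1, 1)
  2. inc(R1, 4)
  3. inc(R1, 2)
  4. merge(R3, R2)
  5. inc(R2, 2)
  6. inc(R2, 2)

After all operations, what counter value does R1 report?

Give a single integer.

Answer: 7

Derivation:
Op 1: inc R1 by 1 -> R1=(0,1,0,0) value=1
Op 2: inc R1 by 4 -> R1=(0,5,0,0) value=5
Op 3: inc R1 by 2 -> R1=(0,7,0,0) value=7
Op 4: merge R3<->R2 -> R3=(0,0,0,0) R2=(0,0,0,0)
Op 5: inc R2 by 2 -> R2=(0,0,2,0) value=2
Op 6: inc R2 by 2 -> R2=(0,0,4,0) value=4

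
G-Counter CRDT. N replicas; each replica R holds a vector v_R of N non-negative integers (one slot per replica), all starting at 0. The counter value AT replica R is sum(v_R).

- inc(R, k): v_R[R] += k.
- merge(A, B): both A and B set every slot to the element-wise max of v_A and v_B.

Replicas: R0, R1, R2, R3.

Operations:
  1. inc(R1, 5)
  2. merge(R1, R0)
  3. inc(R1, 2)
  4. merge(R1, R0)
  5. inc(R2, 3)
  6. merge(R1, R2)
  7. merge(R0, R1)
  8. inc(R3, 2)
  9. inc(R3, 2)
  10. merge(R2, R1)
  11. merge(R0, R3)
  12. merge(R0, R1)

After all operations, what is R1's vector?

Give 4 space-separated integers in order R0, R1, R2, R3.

Answer: 0 7 3 4

Derivation:
Op 1: inc R1 by 5 -> R1=(0,5,0,0) value=5
Op 2: merge R1<->R0 -> R1=(0,5,0,0) R0=(0,5,0,0)
Op 3: inc R1 by 2 -> R1=(0,7,0,0) value=7
Op 4: merge R1<->R0 -> R1=(0,7,0,0) R0=(0,7,0,0)
Op 5: inc R2 by 3 -> R2=(0,0,3,0) value=3
Op 6: merge R1<->R2 -> R1=(0,7,3,0) R2=(0,7,3,0)
Op 7: merge R0<->R1 -> R0=(0,7,3,0) R1=(0,7,3,0)
Op 8: inc R3 by 2 -> R3=(0,0,0,2) value=2
Op 9: inc R3 by 2 -> R3=(0,0,0,4) value=4
Op 10: merge R2<->R1 -> R2=(0,7,3,0) R1=(0,7,3,0)
Op 11: merge R0<->R3 -> R0=(0,7,3,4) R3=(0,7,3,4)
Op 12: merge R0<->R1 -> R0=(0,7,3,4) R1=(0,7,3,4)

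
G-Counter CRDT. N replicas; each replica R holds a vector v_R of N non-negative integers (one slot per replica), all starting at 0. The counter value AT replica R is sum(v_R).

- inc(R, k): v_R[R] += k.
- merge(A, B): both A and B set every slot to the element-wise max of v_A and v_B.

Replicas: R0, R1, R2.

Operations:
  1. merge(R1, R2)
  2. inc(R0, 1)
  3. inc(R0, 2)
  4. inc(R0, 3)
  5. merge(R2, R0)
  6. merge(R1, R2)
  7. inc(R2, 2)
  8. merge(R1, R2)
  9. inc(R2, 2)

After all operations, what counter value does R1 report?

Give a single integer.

Op 1: merge R1<->R2 -> R1=(0,0,0) R2=(0,0,0)
Op 2: inc R0 by 1 -> R0=(1,0,0) value=1
Op 3: inc R0 by 2 -> R0=(3,0,0) value=3
Op 4: inc R0 by 3 -> R0=(6,0,0) value=6
Op 5: merge R2<->R0 -> R2=(6,0,0) R0=(6,0,0)
Op 6: merge R1<->R2 -> R1=(6,0,0) R2=(6,0,0)
Op 7: inc R2 by 2 -> R2=(6,0,2) value=8
Op 8: merge R1<->R2 -> R1=(6,0,2) R2=(6,0,2)
Op 9: inc R2 by 2 -> R2=(6,0,4) value=10

Answer: 8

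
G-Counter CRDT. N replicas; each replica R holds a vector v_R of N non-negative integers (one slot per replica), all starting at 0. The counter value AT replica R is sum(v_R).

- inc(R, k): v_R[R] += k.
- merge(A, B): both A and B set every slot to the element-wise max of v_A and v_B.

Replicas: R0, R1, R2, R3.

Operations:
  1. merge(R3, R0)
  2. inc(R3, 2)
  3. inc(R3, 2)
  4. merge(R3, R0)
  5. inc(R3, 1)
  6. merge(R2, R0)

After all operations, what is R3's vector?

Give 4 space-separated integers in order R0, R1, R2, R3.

Op 1: merge R3<->R0 -> R3=(0,0,0,0) R0=(0,0,0,0)
Op 2: inc R3 by 2 -> R3=(0,0,0,2) value=2
Op 3: inc R3 by 2 -> R3=(0,0,0,4) value=4
Op 4: merge R3<->R0 -> R3=(0,0,0,4) R0=(0,0,0,4)
Op 5: inc R3 by 1 -> R3=(0,0,0,5) value=5
Op 6: merge R2<->R0 -> R2=(0,0,0,4) R0=(0,0,0,4)

Answer: 0 0 0 5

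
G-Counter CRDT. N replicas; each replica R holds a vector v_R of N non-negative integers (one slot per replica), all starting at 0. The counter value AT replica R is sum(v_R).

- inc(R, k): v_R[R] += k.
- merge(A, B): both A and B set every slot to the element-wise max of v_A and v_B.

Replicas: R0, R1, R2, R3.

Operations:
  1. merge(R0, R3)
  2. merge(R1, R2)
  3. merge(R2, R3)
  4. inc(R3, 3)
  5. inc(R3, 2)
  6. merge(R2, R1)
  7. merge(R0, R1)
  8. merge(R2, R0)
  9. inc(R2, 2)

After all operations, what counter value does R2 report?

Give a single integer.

Op 1: merge R0<->R3 -> R0=(0,0,0,0) R3=(0,0,0,0)
Op 2: merge R1<->R2 -> R1=(0,0,0,0) R2=(0,0,0,0)
Op 3: merge R2<->R3 -> R2=(0,0,0,0) R3=(0,0,0,0)
Op 4: inc R3 by 3 -> R3=(0,0,0,3) value=3
Op 5: inc R3 by 2 -> R3=(0,0,0,5) value=5
Op 6: merge R2<->R1 -> R2=(0,0,0,0) R1=(0,0,0,0)
Op 7: merge R0<->R1 -> R0=(0,0,0,0) R1=(0,0,0,0)
Op 8: merge R2<->R0 -> R2=(0,0,0,0) R0=(0,0,0,0)
Op 9: inc R2 by 2 -> R2=(0,0,2,0) value=2

Answer: 2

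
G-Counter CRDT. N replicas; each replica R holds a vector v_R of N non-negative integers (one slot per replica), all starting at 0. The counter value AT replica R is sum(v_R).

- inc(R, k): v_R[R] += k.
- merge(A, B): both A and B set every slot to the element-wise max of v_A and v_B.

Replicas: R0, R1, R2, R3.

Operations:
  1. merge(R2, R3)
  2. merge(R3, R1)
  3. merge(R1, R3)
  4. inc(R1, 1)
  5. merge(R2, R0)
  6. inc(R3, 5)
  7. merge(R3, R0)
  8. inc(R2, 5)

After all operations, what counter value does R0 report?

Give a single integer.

Op 1: merge R2<->R3 -> R2=(0,0,0,0) R3=(0,0,0,0)
Op 2: merge R3<->R1 -> R3=(0,0,0,0) R1=(0,0,0,0)
Op 3: merge R1<->R3 -> R1=(0,0,0,0) R3=(0,0,0,0)
Op 4: inc R1 by 1 -> R1=(0,1,0,0) value=1
Op 5: merge R2<->R0 -> R2=(0,0,0,0) R0=(0,0,0,0)
Op 6: inc R3 by 5 -> R3=(0,0,0,5) value=5
Op 7: merge R3<->R0 -> R3=(0,0,0,5) R0=(0,0,0,5)
Op 8: inc R2 by 5 -> R2=(0,0,5,0) value=5

Answer: 5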